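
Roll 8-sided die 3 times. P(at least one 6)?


P(no 6)^3 = (7/8)^3 = 343/512
P(≥1) = 1 - 343/512 = 169/512

P = 169/512 ≈ 33.01%


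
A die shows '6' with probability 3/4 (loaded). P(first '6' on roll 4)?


Geometric: P(X=4) = (1-p)^(k-1)×p = (1/4)^3×3/4 = 3/256

P(X=4) = 3/256 ≈ 1.17%


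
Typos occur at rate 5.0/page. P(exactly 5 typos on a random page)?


Poisson(λ=5.0): P(X=5) = e^(-λ)×λ^k/k!
= e^(-5.0) × 5.0^5 / 5!
≈ 0.006737946999 × 3125 / 120 ≈ 0.175467

P(X=5) ≈ 0.175467 ≈ 17.55%


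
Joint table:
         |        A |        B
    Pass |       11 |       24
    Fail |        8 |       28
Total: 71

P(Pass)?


P(Pass) = (11+24)/71 = 35/71

P(Pass) = 35/71 ≈ 49.30%


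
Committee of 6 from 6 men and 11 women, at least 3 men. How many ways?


Count by #men:
  3M,3W: C(6,3)×C(11,3)=3300
  4M,2W: C(6,4)×C(11,2)=825
  5M,1W: C(6,5)×C(11,1)=66
  6M,0W: C(6,6)×C(11,0)=1
Total = 4192

4192


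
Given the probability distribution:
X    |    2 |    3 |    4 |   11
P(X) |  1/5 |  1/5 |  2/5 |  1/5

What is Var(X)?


E[X] = 24/5
E[X²] = 166/5
Var(X) = E[X²] - (E[X])² = 166/5 - 576/25 = 254/25

Var(X) = 254/25 ≈ 10.1600


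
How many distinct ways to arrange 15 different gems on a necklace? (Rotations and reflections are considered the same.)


Free circular arrangements: rotations and reflections both identified.
(n-1)!/2 = 14!/2 = 87178291200/2 = 43589145600

43589145600


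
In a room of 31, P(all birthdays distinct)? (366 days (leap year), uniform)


P(all different) = Π(366-i)/366 for i=0..30
= (366/366)×(365/366)×...×(336/366)
= 0.270541

P ≈ 0.2705 ≈ 27.05%


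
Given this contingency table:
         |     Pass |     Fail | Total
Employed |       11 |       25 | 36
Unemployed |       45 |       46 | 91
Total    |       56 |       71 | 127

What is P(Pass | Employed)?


P(Pass | Employed) = 11/(11+25) = 11/36

P(Pass|Employed) = 11/36 ≈ 30.56%


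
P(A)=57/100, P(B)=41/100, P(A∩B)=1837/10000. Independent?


P(A)×P(B) = 2337/10000
P(A∩B) = 1837/10000
Not equal → NOT independent

No, not independent


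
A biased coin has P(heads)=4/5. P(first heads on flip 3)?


Geometric: P(X=3) = (1-p)^(k-1)×p = (1/5)^2×4/5 = 4/125

P(X=3) = 4/125 ≈ 3.20%


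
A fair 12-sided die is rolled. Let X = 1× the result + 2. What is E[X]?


E[die] = (1+12)/2 = 13/2
E[X] = 1×13/2 + 2 = 17/2

E[X] = 17/2


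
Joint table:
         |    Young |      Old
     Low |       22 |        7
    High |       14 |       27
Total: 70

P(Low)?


P(Low) = (22+7)/70 = 29/70

P(Low) = 29/70 ≈ 41.43%


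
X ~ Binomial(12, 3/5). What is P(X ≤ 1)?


P(X ≤ 1) = Σ P(X=i) for i=0..1
P(X=0) = 4096/244140625
P(X=1) = 73728/244140625
Sum = 77824/244140625

P(X ≤ 1) = 77824/244140625 ≈ 0.03%


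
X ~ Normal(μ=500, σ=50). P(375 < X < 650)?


z₁=(375-500)/50=-2.5, z₂=(650-500)/50=3.0
P = Φ(3.0) - Φ(-2.5) = 0.998650 - 0.006210 = 0.992440 ≈ 0.9924

P(375 < X < 650) ≈ 0.9924


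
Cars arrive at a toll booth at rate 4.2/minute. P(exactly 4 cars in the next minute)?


Poisson(λ=4.2): P(X=4) = e^(-λ)×λ^k/k!
= e^(-4.2) × 4.2^4 / 4!
≈ 0.01499557682 × 311.1696 / 24 ≈ 0.194424

P(X=4) ≈ 0.194424 ≈ 19.44%


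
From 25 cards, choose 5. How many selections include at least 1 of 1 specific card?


Complement: C(25,5) - C(24,5) = 53130 - 42504 = 10626

10626


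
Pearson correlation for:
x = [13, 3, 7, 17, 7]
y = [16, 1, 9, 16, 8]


n=5, Σx=47, Σy=50, Σxy=602, Σx²=565, Σy²=658
r = (5×602 - 47×50)/√((5×565 - 47²)(5×658 - 50²))
= 660/√(616×790) = 660/√486640 ≈ 660/697.5959 ≈ 0.9461

r ≈ 0.9461


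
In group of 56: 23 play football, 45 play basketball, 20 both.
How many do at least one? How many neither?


|A∪B| = 23+45-20 = 48
Neither = 56-48 = 8

At least one: 48; Neither: 8


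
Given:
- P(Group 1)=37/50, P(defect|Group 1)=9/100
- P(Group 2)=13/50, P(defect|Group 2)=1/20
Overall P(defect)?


P(B) = Σ P(B|Aᵢ)×P(Aᵢ)
  9/100×37/50 = 333/5000
  1/20×13/50 = 13/1000
Sum = 199/2500

P(defect) = 199/2500 ≈ 7.96%


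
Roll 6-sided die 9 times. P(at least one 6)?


P(no 6)^9 = (5/6)^9 = 1953125/10077696
P(≥1) = 1 - 1953125/10077696 = 8124571/10077696

P = 8124571/10077696 ≈ 80.62%


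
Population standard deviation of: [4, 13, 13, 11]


Mean = 41/4
  (4-41/4)²=625/16
  (13-41/4)²=121/16
  (13-41/4)²=121/16
  (11-41/4)²=9/16
Σ(x-μ)² = 219/4
σ² = (219/4)/4 = 219/16

σ = √(219/16) ≈ 3.6997


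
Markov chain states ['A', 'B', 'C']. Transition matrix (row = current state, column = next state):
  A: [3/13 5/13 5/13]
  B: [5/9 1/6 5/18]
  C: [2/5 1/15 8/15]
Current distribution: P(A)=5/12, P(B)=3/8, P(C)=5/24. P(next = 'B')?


P(next=B) = Σᵢ P(now=i)×P(i→B)
= 5/12×5/13 + 3/8×1/6 + 5/24×1/15
= 25/156 + 1/16 + 1/72 = 443/1872

P = 443/1872 ≈ 0.2366


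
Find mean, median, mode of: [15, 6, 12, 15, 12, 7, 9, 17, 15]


Sorted: [6, 7, 9, 12, 12, 15, 15, 15, 17]
Mean = 108/9 = 12
Median = 12
Freq: {15: 3, 6: 1, 12: 2, 7: 1, 9: 1, 17: 1}
Mode: [15]

Mean=12, Median=12, Mode=15


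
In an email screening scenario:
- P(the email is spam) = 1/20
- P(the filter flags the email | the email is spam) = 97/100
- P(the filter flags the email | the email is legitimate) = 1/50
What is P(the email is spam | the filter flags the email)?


Using Bayes' theorem:
P(A|B) = P(B|A)·P(A) / P(B)

P(the filter flags the email) = 97/100 × 1/20 + 1/50 × 19/20
= 97/2000 + 19/1000 = 27/400

P(the email is spam|the filter flags the email) = (97/2000) / (27/400) = 97/135

P(the email is spam|the filter flags the email) = 97/135 ≈ 71.85%


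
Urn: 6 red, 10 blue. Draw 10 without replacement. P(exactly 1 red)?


Hypergeometric: C(6,1)×C(10,9)/C(16,10)
= 6×10/8008 = 15/2002

P(X=1) = 15/2002 ≈ 0.75%


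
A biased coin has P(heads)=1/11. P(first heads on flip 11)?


Geometric: P(X=11) = (1-p)^(k-1)×p = (10/11)^10×1/11 = 10000000000/285311670611

P(X=11) = 10000000000/285311670611 ≈ 3.50%


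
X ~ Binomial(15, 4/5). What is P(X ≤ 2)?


P(X ≤ 2) = Σ P(X=i) for i=0..2
P(X=0) = 1/30517578125
P(X=1) = 12/6103515625
P(X=2) = 336/6103515625
Sum = 1741/30517578125

P(X ≤ 2) = 1741/30517578125 ≈ 0.00%


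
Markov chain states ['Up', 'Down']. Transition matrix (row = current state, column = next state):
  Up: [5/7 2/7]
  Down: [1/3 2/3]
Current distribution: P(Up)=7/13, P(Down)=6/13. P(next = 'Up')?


P(next=Up) = Σᵢ P(now=i)×P(i→Up)
= 7/13×5/7 + 6/13×1/3
= 5/13 + 2/13 = 7/13

P = 7/13 ≈ 0.5385


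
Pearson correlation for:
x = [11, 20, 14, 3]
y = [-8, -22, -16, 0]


n=4, Σx=48, Σy=-46, Σxy=-752, Σx²=726, Σy²=804
r = (4×(-752) - 48×(-46))/√((4×726 - 48²)(4×804 - (-46)²))
= -800/√(600×1100) = -800/√660000 ≈ -800/812.4038 ≈ -0.9847

r ≈ -0.9847


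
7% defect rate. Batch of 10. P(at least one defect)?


P(all good) = (93/100)^10 = 48398230717929318249/100000000000000000000
P(≥1 defect) = 51601769282070681751/100000000000000000000

P = 51601769282070681751/100000000000000000000 ≈ 51.60%


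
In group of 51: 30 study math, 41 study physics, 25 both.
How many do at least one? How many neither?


|A∪B| = 30+41-25 = 46
Neither = 51-46 = 5

At least one: 46; Neither: 5


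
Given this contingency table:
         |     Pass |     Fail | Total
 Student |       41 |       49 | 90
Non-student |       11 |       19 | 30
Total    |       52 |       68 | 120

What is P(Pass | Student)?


P(Pass | Student) = 41/(41+49) = 41/90

P(Pass|Student) = 41/90 ≈ 45.56%


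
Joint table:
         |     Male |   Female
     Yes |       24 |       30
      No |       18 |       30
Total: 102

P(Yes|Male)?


P(Yes|Male) = 24/(24+18) = 24/42 = 4/7

P = 4/7 ≈ 57.14%


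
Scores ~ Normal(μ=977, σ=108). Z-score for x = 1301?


z = (x - μ)/σ = (1301 - 977)/108 = 3.0

z = 3.0


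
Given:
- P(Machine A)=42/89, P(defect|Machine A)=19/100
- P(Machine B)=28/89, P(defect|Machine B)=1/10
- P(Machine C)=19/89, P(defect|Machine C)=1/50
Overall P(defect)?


P(B) = Σ P(B|Aᵢ)×P(Aᵢ)
  19/100×42/89 = 399/4450
  1/10×28/89 = 14/445
  1/50×19/89 = 19/4450
Sum = 279/2225

P(defect) = 279/2225 ≈ 12.54%


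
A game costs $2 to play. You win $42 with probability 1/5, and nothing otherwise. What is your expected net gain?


E[gain] = (42-2)×1/5 + (-2)×4/5
= 8 - 8/5 = 32/5

Expected net gain = $32/5 ≈ $6.40


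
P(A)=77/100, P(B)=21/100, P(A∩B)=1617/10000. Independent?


P(A)×P(B) = 1617/10000
P(A∩B) = 1617/10000
Equal ✓ → Independent

Yes, independent


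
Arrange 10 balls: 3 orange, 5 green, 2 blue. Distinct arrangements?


10!/(3!×5!×2!) = 2520

2520


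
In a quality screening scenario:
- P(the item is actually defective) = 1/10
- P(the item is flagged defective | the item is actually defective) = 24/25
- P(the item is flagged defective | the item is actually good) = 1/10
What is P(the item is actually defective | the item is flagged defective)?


Using Bayes' theorem:
P(A|B) = P(B|A)·P(A) / P(B)

P(the item is flagged defective) = 24/25 × 1/10 + 1/10 × 9/10
= 12/125 + 9/100 = 93/500

P(the item is actually defective|the item is flagged defective) = (12/125) / (93/500) = 16/31

P(the item is actually defective|the item is flagged defective) = 16/31 ≈ 51.61%


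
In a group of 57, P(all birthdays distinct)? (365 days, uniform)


P(all different) = Π(365-i)/365 for i=0..56
= (365/365)×(364/365)×...×(309/365)
= 0.009878

P ≈ 0.0099 ≈ 0.99%


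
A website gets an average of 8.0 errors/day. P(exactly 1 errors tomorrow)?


Poisson(λ=8.0): P(X=1) = e^(-λ)×λ^k/k!
= e^(-8.0) × 8.0^1 / 1!
≈ 0.0003354626279 × 8 / 1 ≈ 0.002684

P(X=1) ≈ 0.002684 ≈ 0.27%


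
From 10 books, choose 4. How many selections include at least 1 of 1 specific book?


Complement: C(10,4) - C(9,4) = 210 - 126 = 84

84


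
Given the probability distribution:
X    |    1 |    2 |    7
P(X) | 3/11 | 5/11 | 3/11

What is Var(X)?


E[X] = 34/11
E[X²] = 170/11
Var(X) = E[X²] - (E[X])² = 170/11 - 1156/121 = 714/121

Var(X) = 714/121 ≈ 5.9008


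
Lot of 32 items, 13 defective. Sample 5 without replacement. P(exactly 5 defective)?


Hypergeometric: C(13,5)×C(19,0)/C(32,5)
= 1287×1/201376 = 1287/201376

P(X=5) = 1287/201376 ≈ 0.64%


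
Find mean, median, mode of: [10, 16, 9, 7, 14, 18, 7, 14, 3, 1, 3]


Sorted: [1, 3, 3, 7, 7, 9, 10, 14, 14, 16, 18]
Mean = 102/11
Median = 9
Freq: {10: 1, 16: 1, 9: 1, 7: 2, 14: 2, 18: 1, 3: 2, 1: 1}
Mode: [3, 7, 14]

Mean=102/11, Median=9, Mode=[3, 7, 14]


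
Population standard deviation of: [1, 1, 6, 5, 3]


Mean = 16/5
  (1-16/5)²=121/25
  (1-16/5)²=121/25
  (6-16/5)²=196/25
  (5-16/5)²=81/25
  (3-16/5)²=1/25
Σ(x-μ)² = 104/5
σ² = (104/5)/5 = 104/25

σ = √(104/25) ≈ 2.0396


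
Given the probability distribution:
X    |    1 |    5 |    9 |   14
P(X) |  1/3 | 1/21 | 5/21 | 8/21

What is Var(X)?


E[X] = 169/21
E[X²] = 2005/21
Var(X) = E[X²] - (E[X])² = 2005/21 - 28561/441 = 13544/441

Var(X) = 13544/441 ≈ 30.7120


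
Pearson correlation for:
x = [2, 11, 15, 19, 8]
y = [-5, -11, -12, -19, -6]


n=5, Σx=55, Σy=-53, Σxy=-720, Σx²=775, Σy²=687
r = (5×(-720) - 55×(-53))/√((5×775 - 55²)(5×687 - (-53)²))
= -685/√(850×626) = -685/√532100 ≈ -685/729.4518 ≈ -0.9391

r ≈ -0.9391


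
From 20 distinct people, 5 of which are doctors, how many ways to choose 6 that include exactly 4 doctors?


Choose 4 of the 5 doctors and 2 of the other 15 people:
C(5,4)×C(15,2) = 5×105 = 525

525


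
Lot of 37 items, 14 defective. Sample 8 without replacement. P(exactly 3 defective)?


Hypergeometric: C(14,3)×C(23,5)/C(37,8)
= 364×33649/38608020 = 278369/877455

P(X=3) = 278369/877455 ≈ 31.72%


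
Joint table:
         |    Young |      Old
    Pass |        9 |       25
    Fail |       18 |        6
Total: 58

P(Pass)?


P(Pass) = (9+25)/58 = 34/58 = 17/29

P(Pass) = 17/29 ≈ 58.62%


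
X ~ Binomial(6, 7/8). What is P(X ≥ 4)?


P(X ≥ 4) = Σ P(X=i) for i=4..6
P(X=4) = 36015/262144
P(X=5) = 50421/131072
P(X=6) = 117649/262144
Sum = 127253/131072

P(X ≥ 4) = 127253/131072 ≈ 97.09%


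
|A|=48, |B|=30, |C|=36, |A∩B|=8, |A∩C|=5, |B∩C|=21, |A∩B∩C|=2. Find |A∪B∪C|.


|A∪B∪C| = 48+30+36-8-5-21+2 = 82

|A∪B∪C| = 82


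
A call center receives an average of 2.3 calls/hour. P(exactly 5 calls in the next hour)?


Poisson(λ=2.3): P(X=5) = e^(-λ)×λ^k/k!
= e^(-2.3) × 2.3^5 / 5!
≈ 0.1002588437 × 64.36343 / 120 ≈ 0.053775

P(X=5) ≈ 0.053775 ≈ 5.38%


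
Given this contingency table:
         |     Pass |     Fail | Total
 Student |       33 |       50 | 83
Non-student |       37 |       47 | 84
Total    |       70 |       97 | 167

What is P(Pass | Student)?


P(Pass | Student) = 33/(33+50) = 33/83

P(Pass|Student) = 33/83 ≈ 39.76%


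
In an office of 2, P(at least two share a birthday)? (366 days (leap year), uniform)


P(all different) = Π(366-i)/366 for i=0..1
= 0.997268
P(match) = 1 - 0.997268 = 0.002732

P ≈ 0.0027 ≈ 0.27%


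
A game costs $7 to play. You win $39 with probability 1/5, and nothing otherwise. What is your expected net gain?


E[gain] = (39-7)×1/5 + (-7)×4/5
= 32/5 - 28/5 = 4/5

Expected net gain = $4/5 ≈ $0.80


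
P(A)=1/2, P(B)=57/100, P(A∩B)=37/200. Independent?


P(A)×P(B) = 57/200
P(A∩B) = 37/200
Not equal → NOT independent

No, not independent


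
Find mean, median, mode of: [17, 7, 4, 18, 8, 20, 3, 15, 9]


Sorted: [3, 4, 7, 8, 9, 15, 17, 18, 20]
Mean = 101/9
Median = 9
Freq: {17: 1, 7: 1, 4: 1, 18: 1, 8: 1, 20: 1, 3: 1, 15: 1, 9: 1}
Mode: No mode

Mean=101/9, Median=9, Mode=No mode


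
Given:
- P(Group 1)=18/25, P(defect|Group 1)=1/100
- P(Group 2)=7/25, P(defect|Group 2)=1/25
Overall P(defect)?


P(B) = Σ P(B|Aᵢ)×P(Aᵢ)
  1/100×18/25 = 9/1250
  1/25×7/25 = 7/625
Sum = 23/1250

P(defect) = 23/1250 ≈ 1.84%


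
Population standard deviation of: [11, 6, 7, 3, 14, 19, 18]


Mean = 78/7
  (11-78/7)²=1/49
  (6-78/7)²=1296/49
  (7-78/7)²=841/49
  (3-78/7)²=3249/49
  (14-78/7)²=400/49
  (19-78/7)²=3025/49
  (18-78/7)²=2304/49
Σ(x-μ)² = 1588/7
σ² = (1588/7)/7 = 1588/49

σ = √(1588/49) ≈ 5.6928


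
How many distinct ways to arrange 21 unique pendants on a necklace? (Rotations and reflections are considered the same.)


Free circular arrangements: rotations and reflections both identified.
(n-1)!/2 = 20!/2 = 2432902008176640000/2 = 1216451004088320000

1216451004088320000


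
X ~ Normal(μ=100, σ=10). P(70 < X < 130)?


z₁=(70-100)/10=-3.0, z₂=(130-100)/10=3.0
P = Φ(3.0) - Φ(-3.0) = 0.998650 - 0.001350 = 0.997300 ≈ 0.9973

P(70 < X < 130) ≈ 0.9973


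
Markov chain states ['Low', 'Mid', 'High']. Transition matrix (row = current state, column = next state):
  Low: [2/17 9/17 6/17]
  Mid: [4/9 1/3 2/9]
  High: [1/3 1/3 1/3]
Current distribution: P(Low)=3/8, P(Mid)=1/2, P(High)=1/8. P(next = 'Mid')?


P(next=Mid) = Σᵢ P(now=i)×P(i→Mid)
= 3/8×9/17 + 1/2×1/3 + 1/8×1/3
= 27/136 + 1/6 + 1/24 = 83/204

P = 83/204 ≈ 0.4069


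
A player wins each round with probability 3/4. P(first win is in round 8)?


Geometric: P(X=8) = (1-p)^(k-1)×p = (1/4)^7×3/4 = 3/65536

P(X=8) = 3/65536 ≈ 0.00%


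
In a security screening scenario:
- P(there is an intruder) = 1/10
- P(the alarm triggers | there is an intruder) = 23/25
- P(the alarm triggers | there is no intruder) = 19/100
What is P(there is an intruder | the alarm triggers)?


Using Bayes' theorem:
P(A|B) = P(B|A)·P(A) / P(B)

P(the alarm triggers) = 23/25 × 1/10 + 19/100 × 9/10
= 23/250 + 171/1000 = 263/1000

P(there is an intruder|the alarm triggers) = (23/250) / (263/1000) = 92/263

P(there is an intruder|the alarm triggers) = 92/263 ≈ 34.98%


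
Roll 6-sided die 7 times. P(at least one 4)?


P(no 4)^7 = (5/6)^7 = 78125/279936
P(≥1) = 1 - 78125/279936 = 201811/279936

P = 201811/279936 ≈ 72.09%


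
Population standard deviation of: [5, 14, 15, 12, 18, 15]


Mean = 79/6
  (5-79/6)²=2401/36
  (14-79/6)²=25/36
  (15-79/6)²=121/36
  (12-79/6)²=49/36
  (18-79/6)²=841/36
  (15-79/6)²=121/36
Σ(x-μ)² = 593/6
σ² = (593/6)/6 = 593/36

σ = √(593/36) ≈ 4.0586


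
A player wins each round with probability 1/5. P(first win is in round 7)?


Geometric: P(X=7) = (1-p)^(k-1)×p = (4/5)^6×1/5 = 4096/78125

P(X=7) = 4096/78125 ≈ 5.24%


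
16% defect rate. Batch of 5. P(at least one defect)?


P(all good) = (21/25)^5 = 4084101/9765625
P(≥1 defect) = 5681524/9765625

P = 5681524/9765625 ≈ 58.18%


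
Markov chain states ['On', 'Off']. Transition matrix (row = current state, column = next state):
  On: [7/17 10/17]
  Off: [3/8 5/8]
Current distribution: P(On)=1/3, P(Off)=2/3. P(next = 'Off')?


P(next=Off) = Σᵢ P(now=i)×P(i→Off)
= 1/3×10/17 + 2/3×5/8
= 10/51 + 5/12 = 125/204

P = 125/204 ≈ 0.6127


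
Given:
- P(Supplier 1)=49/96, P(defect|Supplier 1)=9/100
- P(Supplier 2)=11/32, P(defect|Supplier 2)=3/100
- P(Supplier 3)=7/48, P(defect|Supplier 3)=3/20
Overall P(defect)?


P(B) = Σ P(B|Aᵢ)×P(Aᵢ)
  9/100×49/96 = 147/3200
  3/100×11/32 = 33/3200
  3/20×7/48 = 7/320
Sum = 5/64

P(defect) = 5/64 ≈ 7.81%


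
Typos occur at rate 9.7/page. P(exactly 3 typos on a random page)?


Poisson(λ=9.7): P(X=3) = e^(-λ)×λ^k/k!
= e^(-9.7) × 9.7^3 / 3!
≈ 6.128349505e-05 × 912.673 / 6 ≈ 0.009322

P(X=3) ≈ 0.009322 ≈ 0.93%


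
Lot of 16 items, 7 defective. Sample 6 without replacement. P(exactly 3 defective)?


Hypergeometric: C(7,3)×C(9,3)/C(16,6)
= 35×84/8008 = 105/286

P(X=3) = 105/286 ≈ 36.71%


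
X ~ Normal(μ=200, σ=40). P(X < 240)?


z = (240-200)/40 = 1.0
P(Z < 1.0) = 0.8413

P(X < 240) ≈ 0.8413


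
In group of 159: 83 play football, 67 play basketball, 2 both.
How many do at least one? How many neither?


|A∪B| = 83+67-2 = 148
Neither = 159-148 = 11

At least one: 148; Neither: 11


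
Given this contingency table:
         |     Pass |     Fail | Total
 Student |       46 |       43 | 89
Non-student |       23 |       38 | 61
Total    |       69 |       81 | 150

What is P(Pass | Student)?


P(Pass | Student) = 46/(46+43) = 46/89

P(Pass|Student) = 46/89 ≈ 51.69%


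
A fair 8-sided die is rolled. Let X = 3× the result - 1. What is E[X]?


E[die] = (1+8)/2 = 9/2
E[X] = 3×9/2 - 1 = 25/2

E[X] = 25/2


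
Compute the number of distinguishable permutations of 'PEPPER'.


Letters: 6, freq: {'P': 3, 'E': 2, 'R': 1}
6!/(3!×2!×1!) = 720/12 = 60

60


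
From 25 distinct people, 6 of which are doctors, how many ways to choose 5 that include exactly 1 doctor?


Choose 1 of the 6 doctors and 4 of the other 19 people:
C(6,1)×C(19,4) = 6×3876 = 23256

23256


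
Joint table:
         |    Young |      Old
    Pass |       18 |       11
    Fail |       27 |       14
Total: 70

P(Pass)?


P(Pass) = (18+11)/70 = 29/70

P(Pass) = 29/70 ≈ 41.43%


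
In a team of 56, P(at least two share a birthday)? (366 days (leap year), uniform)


P(all different) = Π(366-i)/366 for i=0..55
= 0.011818
P(match) = 1 - 0.011818 = 0.988182

P ≈ 0.9882 ≈ 98.82%


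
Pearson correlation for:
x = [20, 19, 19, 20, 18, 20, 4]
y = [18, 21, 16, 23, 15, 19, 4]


n=7, Σx=120, Σy=116, Σxy=2189, Σx²=2262, Σy²=2152
r = (7×2189 - 120×116)/√((7×2262 - 120²)(7×2152 - 116²))
= 1403/√(1434×1608) = 1403/√2305872 ≈ 1403/1518.5098 ≈ 0.9239

r ≈ 0.9239


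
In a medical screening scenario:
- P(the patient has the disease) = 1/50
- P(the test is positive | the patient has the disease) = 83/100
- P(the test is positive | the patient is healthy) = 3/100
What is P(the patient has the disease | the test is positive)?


Using Bayes' theorem:
P(A|B) = P(B|A)·P(A) / P(B)

P(the test is positive) = 83/100 × 1/50 + 3/100 × 49/50
= 83/5000 + 147/5000 = 23/500

P(the patient has the disease|the test is positive) = (83/5000) / (23/500) = 83/230

P(the patient has the disease|the test is positive) = 83/230 ≈ 36.09%


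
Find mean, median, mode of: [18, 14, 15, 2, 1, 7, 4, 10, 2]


Sorted: [1, 2, 2, 4, 7, 10, 14, 15, 18]
Mean = 73/9
Median = 7
Freq: {18: 1, 14: 1, 15: 1, 2: 2, 1: 1, 7: 1, 4: 1, 10: 1}
Mode: [2]

Mean=73/9, Median=7, Mode=2


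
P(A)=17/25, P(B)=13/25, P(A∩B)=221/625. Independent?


P(A)×P(B) = 221/625
P(A∩B) = 221/625
Equal ✓ → Independent

Yes, independent


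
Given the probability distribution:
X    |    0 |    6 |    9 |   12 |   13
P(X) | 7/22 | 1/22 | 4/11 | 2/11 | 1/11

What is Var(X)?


E[X] = 76/11
E[X²] = 799/11
Var(X) = E[X²] - (E[X])² = 799/11 - 5776/121 = 3013/121

Var(X) = 3013/121 ≈ 24.9008


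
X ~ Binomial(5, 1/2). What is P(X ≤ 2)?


P(X ≤ 2) = Σ P(X=i) for i=0..2
P(X=0) = 1/32
P(X=1) = 5/32
P(X=2) = 5/16
Sum = 1/2

P(X ≤ 2) = 1/2 ≈ 50.00%


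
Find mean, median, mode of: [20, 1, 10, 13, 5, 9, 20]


Sorted: [1, 5, 9, 10, 13, 20, 20]
Mean = 78/7
Median = 10
Freq: {20: 2, 1: 1, 10: 1, 13: 1, 5: 1, 9: 1}
Mode: [20]

Mean=78/7, Median=10, Mode=20


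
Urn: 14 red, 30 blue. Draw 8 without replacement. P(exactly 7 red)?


Hypergeometric: C(14,7)×C(30,1)/C(44,8)
= 3432×30/177232627 = 720/1239389

P(X=7) = 720/1239389 ≈ 0.06%


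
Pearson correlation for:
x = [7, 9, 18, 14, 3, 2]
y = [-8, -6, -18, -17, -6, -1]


n=6, Σx=53, Σy=-56, Σxy=-692, Σx²=663, Σy²=750
r = (6×(-692) - 53×(-56))/√((6×663 - 53²)(6×750 - (-56)²))
= -1184/√(1169×1364) = -1184/√1594516 ≈ -1184/1262.7415 ≈ -0.9376

r ≈ -0.9376


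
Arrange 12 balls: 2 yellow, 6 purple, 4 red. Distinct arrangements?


12!/(2!×6!×4!) = 13860

13860


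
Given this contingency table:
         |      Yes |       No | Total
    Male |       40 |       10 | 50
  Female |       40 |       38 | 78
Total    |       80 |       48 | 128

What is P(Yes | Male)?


P(Yes | Male) = 40/(40+10) = 40/50 = 4/5

P(Yes|Male) = 4/5 ≈ 80.00%


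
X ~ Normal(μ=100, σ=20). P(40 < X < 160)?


z₁=(40-100)/20=-3.0, z₂=(160-100)/20=3.0
P = Φ(3.0) - Φ(-3.0) = 0.998650 - 0.001350 = 0.997300 ≈ 0.9973

P(40 < X < 160) ≈ 0.9973


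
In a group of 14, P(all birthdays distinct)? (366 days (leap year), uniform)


P(all different) = Π(366-i)/366 for i=0..13
= (366/366)×(365/366)×...×(353/366)
= 0.777440

P ≈ 0.7774 ≈ 77.74%


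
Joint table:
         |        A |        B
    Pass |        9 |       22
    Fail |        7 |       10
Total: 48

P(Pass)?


P(Pass) = (9+22)/48 = 31/48

P(Pass) = 31/48 ≈ 64.58%


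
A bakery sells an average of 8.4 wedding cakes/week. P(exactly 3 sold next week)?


Poisson(λ=8.4): P(X=3) = e^(-λ)×λ^k/k!
= e^(-8.4) × 8.4^3 / 3!
≈ 0.0002248673242 × 592.704 / 6 ≈ 0.022213

P(X=3) ≈ 0.022213 ≈ 2.22%


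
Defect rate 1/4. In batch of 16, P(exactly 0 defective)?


Binomial: P(X=0) = C(16,0)×p^0×(1-p)^16
= 1 × 1 × 43046721/4294967296 = 43046721/4294967296

P(X=0) = 43046721/4294967296 ≈ 1.00%


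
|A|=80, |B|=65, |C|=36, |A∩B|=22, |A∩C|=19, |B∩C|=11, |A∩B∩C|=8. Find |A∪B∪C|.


|A∪B∪C| = 80+65+36-22-19-11+8 = 137

|A∪B∪C| = 137


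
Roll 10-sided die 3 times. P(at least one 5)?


P(no 5)^3 = (9/10)^3 = 729/1000
P(≥1) = 1 - 729/1000 = 271/1000

P = 271/1000 ≈ 27.10%


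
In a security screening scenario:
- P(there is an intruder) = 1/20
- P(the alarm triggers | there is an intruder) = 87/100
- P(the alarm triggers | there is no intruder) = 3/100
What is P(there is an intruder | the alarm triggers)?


Using Bayes' theorem:
P(A|B) = P(B|A)·P(A) / P(B)

P(the alarm triggers) = 87/100 × 1/20 + 3/100 × 19/20
= 87/2000 + 57/2000 = 9/125

P(there is an intruder|the alarm triggers) = (87/2000) / (9/125) = 29/48

P(there is an intruder|the alarm triggers) = 29/48 ≈ 60.42%


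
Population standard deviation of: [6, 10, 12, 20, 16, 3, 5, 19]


Mean = 91/8
  (6-91/8)²=1849/64
  (10-91/8)²=121/64
  (12-91/8)²=25/64
  (20-91/8)²=4761/64
  (16-91/8)²=1369/64
  (3-91/8)²=4489/64
  (5-91/8)²=2601/64
  (19-91/8)²=3721/64
Σ(x-μ)² = 2367/8
σ² = (2367/8)/8 = 2367/64

σ = √(2367/64) ≈ 6.0815


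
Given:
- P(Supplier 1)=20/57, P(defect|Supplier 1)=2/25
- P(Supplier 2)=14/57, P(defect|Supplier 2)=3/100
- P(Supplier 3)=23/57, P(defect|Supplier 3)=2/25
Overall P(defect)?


P(B) = Σ P(B|Aᵢ)×P(Aᵢ)
  2/25×20/57 = 8/285
  3/100×14/57 = 7/950
  2/25×23/57 = 46/1425
Sum = 193/2850

P(defect) = 193/2850 ≈ 6.77%


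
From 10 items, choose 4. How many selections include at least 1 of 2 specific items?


Complement: C(10,4) - C(8,4) = 210 - 70 = 140

140


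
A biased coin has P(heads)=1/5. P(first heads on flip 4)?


Geometric: P(X=4) = (1-p)^(k-1)×p = (4/5)^3×1/5 = 64/625

P(X=4) = 64/625 ≈ 10.24%


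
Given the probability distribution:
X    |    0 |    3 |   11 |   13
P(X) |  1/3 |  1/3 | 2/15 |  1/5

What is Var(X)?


E[X] = 76/15
E[X²] = 794/15
Var(X) = E[X²] - (E[X])² = 794/15 - 5776/225 = 6134/225

Var(X) = 6134/225 ≈ 27.2622


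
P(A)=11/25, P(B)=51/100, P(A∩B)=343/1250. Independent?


P(A)×P(B) = 561/2500
P(A∩B) = 343/1250
Not equal → NOT independent

No, not independent


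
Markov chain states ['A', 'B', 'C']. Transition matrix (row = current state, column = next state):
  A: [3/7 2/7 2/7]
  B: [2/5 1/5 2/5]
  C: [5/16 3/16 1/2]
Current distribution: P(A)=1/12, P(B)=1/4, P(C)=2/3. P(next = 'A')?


P(next=A) = Σᵢ P(now=i)×P(i→A)
= 1/12×3/7 + 1/4×2/5 + 2/3×5/16
= 1/28 + 1/10 + 5/24 = 289/840

P = 289/840 ≈ 0.3440


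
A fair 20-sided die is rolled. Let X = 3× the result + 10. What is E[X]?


E[die] = (1+20)/2 = 21/2
E[X] = 3×21/2 + 10 = 83/2

E[X] = 83/2


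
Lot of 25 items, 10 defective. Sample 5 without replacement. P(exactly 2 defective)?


Hypergeometric: C(10,2)×C(15,3)/C(25,5)
= 45×455/53130 = 195/506

P(X=2) = 195/506 ≈ 38.54%


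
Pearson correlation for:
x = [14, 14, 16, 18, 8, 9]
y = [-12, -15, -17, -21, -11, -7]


n=6, Σx=79, Σy=-83, Σxy=-1179, Σx²=1117, Σy²=1269
r = (6×(-1179) - 79×(-83))/√((6×1117 - 79²)(6×1269 - (-83)²))
= -517/√(461×725) = -517/√334225 ≈ -517/578.1220 ≈ -0.8943

r ≈ -0.8943


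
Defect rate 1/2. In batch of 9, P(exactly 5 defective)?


Binomial: P(X=5) = C(9,5)×p^5×(1-p)^4
= 126 × 1/32 × 1/16 = 63/256

P(X=5) = 63/256 ≈ 24.61%


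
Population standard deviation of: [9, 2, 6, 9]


Mean = 26/4 = 13/2
  (9-13/2)²=25/4
  (2-13/2)²=81/4
  (6-13/2)²=1/4
  (9-13/2)²=25/4
Σ(x-μ)² = 33
σ² = 33/4

σ = √(33/4) ≈ 2.8723


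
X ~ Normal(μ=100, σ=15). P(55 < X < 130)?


z₁=(55-100)/15=-3.0, z₂=(130-100)/15=2.0
P = Φ(2.0) - Φ(-3.0) = 0.977250 - 0.001350 = 0.975900 ≈ 0.9759

P(55 < X < 130) ≈ 0.9759


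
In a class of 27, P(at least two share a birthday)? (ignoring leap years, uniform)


P(all different) = Π(365-i)/365 for i=0..26
= 0.373141
P(match) = 1 - 0.373141 = 0.626859

P ≈ 0.6269 ≈ 62.69%


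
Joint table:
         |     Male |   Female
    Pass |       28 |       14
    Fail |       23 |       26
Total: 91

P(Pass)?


P(Pass) = (28+14)/91 = 42/91 = 6/13

P(Pass) = 6/13 ≈ 46.15%


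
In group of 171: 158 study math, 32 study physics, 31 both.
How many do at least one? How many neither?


|A∪B| = 158+32-31 = 159
Neither = 171-159 = 12

At least one: 159; Neither: 12


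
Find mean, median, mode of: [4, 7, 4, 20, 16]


Sorted: [4, 4, 7, 16, 20]
Mean = 51/5
Median = 7
Freq: {4: 2, 7: 1, 20: 1, 16: 1}
Mode: [4]

Mean=51/5, Median=7, Mode=4


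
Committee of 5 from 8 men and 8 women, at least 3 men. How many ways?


Count by #men:
  3M,2W: C(8,3)×C(8,2)=1568
  4M,1W: C(8,4)×C(8,1)=560
  5M,0W: C(8,5)×C(8,0)=56
Total = 2184

2184


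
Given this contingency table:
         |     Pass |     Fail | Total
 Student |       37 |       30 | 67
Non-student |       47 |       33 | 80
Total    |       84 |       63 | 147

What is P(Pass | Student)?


P(Pass | Student) = 37/(37+30) = 37/67

P(Pass|Student) = 37/67 ≈ 55.22%


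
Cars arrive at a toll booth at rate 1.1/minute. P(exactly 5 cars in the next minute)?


Poisson(λ=1.1): P(X=5) = e^(-λ)×λ^k/k!
= e^(-1.1) × 1.1^5 / 5!
≈ 0.3328710837 × 1.61051 / 120 ≈ 0.004467

P(X=5) ≈ 0.004467 ≈ 0.45%


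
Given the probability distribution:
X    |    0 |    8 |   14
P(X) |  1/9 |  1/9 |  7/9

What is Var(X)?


E[X] = 106/9
E[X²] = 1436/9
Var(X) = E[X²] - (E[X])² = 1436/9 - 11236/81 = 1688/81

Var(X) = 1688/81 ≈ 20.8395


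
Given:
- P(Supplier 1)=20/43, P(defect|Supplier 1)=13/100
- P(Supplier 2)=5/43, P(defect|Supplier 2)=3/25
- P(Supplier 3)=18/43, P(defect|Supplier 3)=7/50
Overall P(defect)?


P(B) = Σ P(B|Aᵢ)×P(Aᵢ)
  13/100×20/43 = 13/215
  3/25×5/43 = 3/215
  7/50×18/43 = 63/1075
Sum = 143/1075

P(defect) = 143/1075 ≈ 13.30%


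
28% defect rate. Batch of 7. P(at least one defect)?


P(all good) = (18/25)^7 = 612220032/6103515625
P(≥1 defect) = 5491295593/6103515625

P = 5491295593/6103515625 ≈ 89.97%


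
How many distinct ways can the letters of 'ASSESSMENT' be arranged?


Letters: 10, freq: {'A': 1, 'S': 4, 'E': 2, 'M': 1, 'N': 1, 'T': 1}
10!/(1!×4!×2!×1!×1!×1!) = 3628800/48 = 75600

75600


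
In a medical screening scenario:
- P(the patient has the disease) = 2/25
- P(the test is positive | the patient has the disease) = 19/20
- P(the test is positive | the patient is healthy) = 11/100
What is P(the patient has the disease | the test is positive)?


Using Bayes' theorem:
P(A|B) = P(B|A)·P(A) / P(B)

P(the test is positive) = 19/20 × 2/25 + 11/100 × 23/25
= 19/250 + 253/2500 = 443/2500

P(the patient has the disease|the test is positive) = (19/250) / (443/2500) = 190/443

P(the patient has the disease|the test is positive) = 190/443 ≈ 42.89%


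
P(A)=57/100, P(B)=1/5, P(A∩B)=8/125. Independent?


P(A)×P(B) = 57/500
P(A∩B) = 8/125
Not equal → NOT independent

No, not independent


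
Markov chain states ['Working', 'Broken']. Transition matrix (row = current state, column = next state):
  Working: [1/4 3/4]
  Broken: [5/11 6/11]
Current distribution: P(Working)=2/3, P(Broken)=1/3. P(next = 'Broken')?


P(next=Broken) = Σᵢ P(now=i)×P(i→Broken)
= 2/3×3/4 + 1/3×6/11
= 1/2 + 2/11 = 15/22

P = 15/22 ≈ 0.6818


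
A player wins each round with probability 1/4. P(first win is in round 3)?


Geometric: P(X=3) = (1-p)^(k-1)×p = (3/4)^2×1/4 = 9/64

P(X=3) = 9/64 ≈ 14.06%


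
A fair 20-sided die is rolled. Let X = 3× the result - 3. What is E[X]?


E[die] = (1+20)/2 = 21/2
E[X] = 3×21/2 - 3 = 57/2

E[X] = 57/2


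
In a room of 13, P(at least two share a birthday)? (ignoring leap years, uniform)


P(all different) = Π(365-i)/365 for i=0..12
= 0.805590
P(match) = 1 - 0.805590 = 0.194410

P ≈ 0.1944 ≈ 19.44%


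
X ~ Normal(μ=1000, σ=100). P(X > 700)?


z = (700-1000)/100 = -3.0
P(X > 700) = 1 - P(Z ≤ -3.0) = 1 - 0.0013 = 0.9987

P(X > 700) ≈ 0.9987


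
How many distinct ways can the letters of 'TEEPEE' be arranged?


Letters: 6, freq: {'T': 1, 'E': 4, 'P': 1}
6!/(1!×4!×1!) = 720/24 = 30

30


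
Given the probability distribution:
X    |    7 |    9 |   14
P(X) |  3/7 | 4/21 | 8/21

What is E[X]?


E[X] = Σ x·P(X=x)
= (7)×(3/7) + (9)×(4/21) + (14)×(8/21)
= 211/21

E[X] = 211/21


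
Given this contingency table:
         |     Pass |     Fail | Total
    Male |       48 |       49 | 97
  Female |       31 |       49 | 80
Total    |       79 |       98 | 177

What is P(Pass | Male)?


P(Pass | Male) = 48/(48+49) = 48/97

P(Pass|Male) = 48/97 ≈ 49.48%


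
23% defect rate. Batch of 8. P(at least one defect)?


P(all good) = (77/100)^8 = 1235736291547681/10000000000000000
P(≥1 defect) = 8764263708452319/10000000000000000

P = 8764263708452319/10000000000000000 ≈ 87.64%


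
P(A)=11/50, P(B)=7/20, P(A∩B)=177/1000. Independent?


P(A)×P(B) = 77/1000
P(A∩B) = 177/1000
Not equal → NOT independent

No, not independent


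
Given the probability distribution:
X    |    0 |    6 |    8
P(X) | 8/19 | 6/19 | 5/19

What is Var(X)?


E[X] = 4
E[X²] = 536/19
Var(X) = E[X²] - (E[X])² = 536/19 - 16 = 232/19

Var(X) = 232/19 ≈ 12.2105


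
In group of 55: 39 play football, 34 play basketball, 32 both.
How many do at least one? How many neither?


|A∪B| = 39+34-32 = 41
Neither = 55-41 = 14

At least one: 41; Neither: 14


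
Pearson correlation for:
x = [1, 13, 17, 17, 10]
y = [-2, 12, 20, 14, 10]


n=5, Σx=58, Σy=54, Σxy=832, Σx²=848, Σy²=844
r = (5×832 - 58×54)/√((5×848 - 58²)(5×844 - 54²))
= 1028/√(876×1304) = 1028/√1142304 ≈ 1028/1068.7862 ≈ 0.9618

r ≈ 0.9618


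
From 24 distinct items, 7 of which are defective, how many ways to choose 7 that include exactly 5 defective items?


Choose 5 of the 7 defective items and 2 of the other 17 items:
C(7,5)×C(17,2) = 21×136 = 2856

2856


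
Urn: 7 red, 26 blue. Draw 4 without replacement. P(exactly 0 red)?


Hypergeometric: C(7,0)×C(26,4)/C(33,4)
= 1×14950/40920 = 1495/4092

P(X=0) = 1495/4092 ≈ 36.53%


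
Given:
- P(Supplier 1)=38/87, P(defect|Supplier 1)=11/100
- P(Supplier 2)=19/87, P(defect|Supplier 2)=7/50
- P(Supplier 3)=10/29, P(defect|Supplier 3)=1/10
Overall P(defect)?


P(B) = Σ P(B|Aᵢ)×P(Aᵢ)
  11/100×38/87 = 209/4350
  7/50×19/87 = 133/4350
  1/10×10/29 = 1/29
Sum = 82/725

P(defect) = 82/725 ≈ 11.31%


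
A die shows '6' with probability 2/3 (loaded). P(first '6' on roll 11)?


Geometric: P(X=11) = (1-p)^(k-1)×p = (1/3)^10×2/3 = 2/177147

P(X=11) = 2/177147 ≈ 0.00%


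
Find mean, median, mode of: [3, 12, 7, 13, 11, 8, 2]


Sorted: [2, 3, 7, 8, 11, 12, 13]
Mean = 56/7 = 8
Median = 8
Freq: {3: 1, 12: 1, 7: 1, 13: 1, 11: 1, 8: 1, 2: 1}
Mode: No mode

Mean=8, Median=8, Mode=No mode


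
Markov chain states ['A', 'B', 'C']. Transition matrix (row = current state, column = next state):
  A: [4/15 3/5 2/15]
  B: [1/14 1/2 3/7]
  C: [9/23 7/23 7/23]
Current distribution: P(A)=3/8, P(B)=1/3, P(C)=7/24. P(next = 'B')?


P(next=B) = Σᵢ P(now=i)×P(i→B)
= 3/8×3/5 + 1/3×1/2 + 7/24×7/23
= 9/40 + 1/6 + 49/552 = 221/460

P = 221/460 ≈ 0.4804


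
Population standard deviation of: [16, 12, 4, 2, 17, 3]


Mean = 54/6 = 9
  (16-9)²=49
  (12-9)²=9
  (4-9)²=25
  (2-9)²=49
  (17-9)²=64
  (3-9)²=36
Σ(x-μ)² = 232
σ² = 232/6 = 116/3

σ = √(116/3) ≈ 6.2183


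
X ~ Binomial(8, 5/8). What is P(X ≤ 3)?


P(X ≤ 3) = Σ P(X=i) for i=0..3
P(X=0) = 6561/16777216
P(X=1) = 10935/2097152
P(X=2) = 127575/4194304
P(X=3) = 212625/2097152
Sum = 2305341/16777216

P(X ≤ 3) = 2305341/16777216 ≈ 13.74%


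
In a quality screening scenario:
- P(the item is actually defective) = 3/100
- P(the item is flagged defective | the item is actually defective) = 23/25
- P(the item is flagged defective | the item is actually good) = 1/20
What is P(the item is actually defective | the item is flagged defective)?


Using Bayes' theorem:
P(A|B) = P(B|A)·P(A) / P(B)

P(the item is flagged defective) = 23/25 × 3/100 + 1/20 × 97/100
= 69/2500 + 97/2000 = 761/10000

P(the item is actually defective|the item is flagged defective) = (69/2500) / (761/10000) = 276/761

P(the item is actually defective|the item is flagged defective) = 276/761 ≈ 36.27%


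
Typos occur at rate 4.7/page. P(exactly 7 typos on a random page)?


Poisson(λ=4.7): P(X=7) = e^(-λ)×λ^k/k!
= e^(-4.7) × 4.7^7 / 7!
≈ 0.009095277102 × 50662.3120463 / 5040 ≈ 0.091426

P(X=7) ≈ 0.091426 ≈ 9.14%


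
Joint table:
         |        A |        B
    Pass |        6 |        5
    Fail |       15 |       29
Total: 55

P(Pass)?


P(Pass) = (6+5)/55 = 11/55 = 1/5

P(Pass) = 1/5 ≈ 20.00%


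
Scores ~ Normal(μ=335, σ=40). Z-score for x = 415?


z = (x - μ)/σ = (415 - 335)/40 = 2.0

z = 2.0


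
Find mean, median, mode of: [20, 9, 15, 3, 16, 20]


Sorted: [3, 9, 15, 16, 20, 20]
Mean = 83/6
Median = 31/2
Freq: {20: 2, 9: 1, 15: 1, 3: 1, 16: 1}
Mode: [20]

Mean=83/6, Median=31/2, Mode=20


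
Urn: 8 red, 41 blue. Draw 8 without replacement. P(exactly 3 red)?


Hypergeometric: C(8,3)×C(41,5)/C(49,8)
= 56×749398/450978066 = 2997592/32212719

P(X=3) = 2997592/32212719 ≈ 9.31%


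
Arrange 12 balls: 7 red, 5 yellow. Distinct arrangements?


12!/(7!×5!) = 792

792


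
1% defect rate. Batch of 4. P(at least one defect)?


P(all good) = (99/100)^4 = 96059601/100000000
P(≥1 defect) = 3940399/100000000

P = 3940399/100000000 ≈ 3.94%


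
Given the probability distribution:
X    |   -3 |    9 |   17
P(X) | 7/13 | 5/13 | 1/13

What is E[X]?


E[X] = Σ x·P(X=x)
= (-3)×(7/13) + (9)×(5/13) + (17)×(1/13)
= 41/13

E[X] = 41/13


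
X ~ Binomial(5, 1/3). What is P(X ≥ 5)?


P(X ≥ 5) = Σ P(X=i) for i=5..5
P(X=5) = 1/243
Sum = 1/243

P(X ≥ 5) = 1/243 ≈ 0.41%


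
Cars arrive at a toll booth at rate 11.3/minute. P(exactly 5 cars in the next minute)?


Poisson(λ=11.3): P(X=5) = e^(-λ)×λ^k/k!
= e^(-11.3) × 11.3^5 / 5!
≈ 1.237292426e-05 × 184243.51793 / 120 ≈ 0.018997

P(X=5) ≈ 0.018997 ≈ 1.90%


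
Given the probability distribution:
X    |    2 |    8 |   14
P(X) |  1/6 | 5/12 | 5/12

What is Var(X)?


E[X] = 19/2
E[X²] = 109
Var(X) = E[X²] - (E[X])² = 109 - 361/4 = 75/4

Var(X) = 75/4 ≈ 18.7500


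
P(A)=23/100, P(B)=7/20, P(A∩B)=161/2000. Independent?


P(A)×P(B) = 161/2000
P(A∩B) = 161/2000
Equal ✓ → Independent

Yes, independent


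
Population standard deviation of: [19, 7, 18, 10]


Mean = 54/4 = 27/2
  (19-27/2)²=121/4
  (7-27/2)²=169/4
  (18-27/2)²=81/4
  (10-27/2)²=49/4
Σ(x-μ)² = 105
σ² = 105/4

σ = √(105/4) ≈ 5.1235


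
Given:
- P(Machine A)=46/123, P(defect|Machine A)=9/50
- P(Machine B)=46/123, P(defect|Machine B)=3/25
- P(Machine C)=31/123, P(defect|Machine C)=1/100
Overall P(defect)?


P(B) = Σ P(B|Aᵢ)×P(Aᵢ)
  9/50×46/123 = 69/1025
  3/25×46/123 = 46/1025
  1/100×31/123 = 31/12300
Sum = 1411/12300

P(defect) = 1411/12300 ≈ 11.47%


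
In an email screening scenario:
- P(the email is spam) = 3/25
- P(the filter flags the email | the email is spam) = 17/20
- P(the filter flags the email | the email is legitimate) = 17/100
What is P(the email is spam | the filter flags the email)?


Using Bayes' theorem:
P(A|B) = P(B|A)·P(A) / P(B)

P(the filter flags the email) = 17/20 × 3/25 + 17/100 × 22/25
= 51/500 + 187/1250 = 629/2500

P(the email is spam|the filter flags the email) = (51/500) / (629/2500) = 15/37

P(the email is spam|the filter flags the email) = 15/37 ≈ 40.54%


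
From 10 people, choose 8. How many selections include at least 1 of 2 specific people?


Complement: C(10,8) - C(8,8) = 45 - 1 = 44

44


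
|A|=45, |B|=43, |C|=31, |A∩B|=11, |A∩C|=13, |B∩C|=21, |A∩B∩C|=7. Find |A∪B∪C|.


|A∪B∪C| = 45+43+31-11-13-21+7 = 81

|A∪B∪C| = 81


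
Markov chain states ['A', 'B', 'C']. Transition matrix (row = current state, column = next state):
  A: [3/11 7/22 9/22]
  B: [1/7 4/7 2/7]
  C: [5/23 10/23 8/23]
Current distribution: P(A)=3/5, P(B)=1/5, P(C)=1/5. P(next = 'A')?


P(next=A) = Σᵢ P(now=i)×P(i→A)
= 3/5×3/11 + 1/5×1/7 + 1/5×5/23
= 9/55 + 1/35 + 1/23 = 2087/8855

P = 2087/8855 ≈ 0.2357


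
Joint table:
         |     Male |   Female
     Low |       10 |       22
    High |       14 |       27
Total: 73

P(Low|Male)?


P(Low|Male) = 10/(10+14) = 10/24 = 5/12

P = 5/12 ≈ 41.67%
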